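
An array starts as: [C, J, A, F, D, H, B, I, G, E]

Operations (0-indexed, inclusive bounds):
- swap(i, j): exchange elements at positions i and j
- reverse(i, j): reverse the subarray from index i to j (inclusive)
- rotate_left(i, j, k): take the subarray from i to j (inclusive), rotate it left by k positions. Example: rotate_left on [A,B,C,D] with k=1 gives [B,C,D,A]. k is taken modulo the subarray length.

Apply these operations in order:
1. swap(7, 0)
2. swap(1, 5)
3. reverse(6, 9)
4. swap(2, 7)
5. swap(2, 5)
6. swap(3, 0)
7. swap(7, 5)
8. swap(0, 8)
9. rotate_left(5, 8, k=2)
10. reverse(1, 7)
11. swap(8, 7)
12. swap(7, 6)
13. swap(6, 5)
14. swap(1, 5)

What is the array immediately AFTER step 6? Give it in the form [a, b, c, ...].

Answer: [F, H, J, I, D, G, E, A, C, B]

Derivation:
After 1 (swap(7, 0)): [I, J, A, F, D, H, B, C, G, E]
After 2 (swap(1, 5)): [I, H, A, F, D, J, B, C, G, E]
After 3 (reverse(6, 9)): [I, H, A, F, D, J, E, G, C, B]
After 4 (swap(2, 7)): [I, H, G, F, D, J, E, A, C, B]
After 5 (swap(2, 5)): [I, H, J, F, D, G, E, A, C, B]
After 6 (swap(3, 0)): [F, H, J, I, D, G, E, A, C, B]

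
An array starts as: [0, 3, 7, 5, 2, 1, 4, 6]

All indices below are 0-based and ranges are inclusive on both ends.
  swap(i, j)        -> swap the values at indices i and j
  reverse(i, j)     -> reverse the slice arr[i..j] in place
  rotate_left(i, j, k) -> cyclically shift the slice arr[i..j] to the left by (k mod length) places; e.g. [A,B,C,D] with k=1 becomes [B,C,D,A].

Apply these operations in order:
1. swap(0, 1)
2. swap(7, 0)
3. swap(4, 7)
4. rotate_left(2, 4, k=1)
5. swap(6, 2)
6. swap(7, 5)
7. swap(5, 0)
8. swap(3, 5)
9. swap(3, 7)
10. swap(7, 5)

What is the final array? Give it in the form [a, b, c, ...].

After 1 (swap(0, 1)): [3, 0, 7, 5, 2, 1, 4, 6]
After 2 (swap(7, 0)): [6, 0, 7, 5, 2, 1, 4, 3]
After 3 (swap(4, 7)): [6, 0, 7, 5, 3, 1, 4, 2]
After 4 (rotate_left(2, 4, k=1)): [6, 0, 5, 3, 7, 1, 4, 2]
After 5 (swap(6, 2)): [6, 0, 4, 3, 7, 1, 5, 2]
After 6 (swap(7, 5)): [6, 0, 4, 3, 7, 2, 5, 1]
After 7 (swap(5, 0)): [2, 0, 4, 3, 7, 6, 5, 1]
After 8 (swap(3, 5)): [2, 0, 4, 6, 7, 3, 5, 1]
After 9 (swap(3, 7)): [2, 0, 4, 1, 7, 3, 5, 6]
After 10 (swap(7, 5)): [2, 0, 4, 1, 7, 6, 5, 3]

Answer: [2, 0, 4, 1, 7, 6, 5, 3]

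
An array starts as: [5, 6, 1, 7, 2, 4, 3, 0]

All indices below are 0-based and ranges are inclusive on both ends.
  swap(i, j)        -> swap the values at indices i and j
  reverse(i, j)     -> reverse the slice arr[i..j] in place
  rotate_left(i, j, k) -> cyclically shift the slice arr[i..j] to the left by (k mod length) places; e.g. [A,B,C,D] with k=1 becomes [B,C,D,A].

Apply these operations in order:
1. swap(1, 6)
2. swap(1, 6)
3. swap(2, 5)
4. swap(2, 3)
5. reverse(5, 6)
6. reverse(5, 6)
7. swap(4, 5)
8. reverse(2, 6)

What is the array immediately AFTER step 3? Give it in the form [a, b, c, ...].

Answer: [5, 6, 4, 7, 2, 1, 3, 0]

Derivation:
After 1 (swap(1, 6)): [5, 3, 1, 7, 2, 4, 6, 0]
After 2 (swap(1, 6)): [5, 6, 1, 7, 2, 4, 3, 0]
After 3 (swap(2, 5)): [5, 6, 4, 7, 2, 1, 3, 0]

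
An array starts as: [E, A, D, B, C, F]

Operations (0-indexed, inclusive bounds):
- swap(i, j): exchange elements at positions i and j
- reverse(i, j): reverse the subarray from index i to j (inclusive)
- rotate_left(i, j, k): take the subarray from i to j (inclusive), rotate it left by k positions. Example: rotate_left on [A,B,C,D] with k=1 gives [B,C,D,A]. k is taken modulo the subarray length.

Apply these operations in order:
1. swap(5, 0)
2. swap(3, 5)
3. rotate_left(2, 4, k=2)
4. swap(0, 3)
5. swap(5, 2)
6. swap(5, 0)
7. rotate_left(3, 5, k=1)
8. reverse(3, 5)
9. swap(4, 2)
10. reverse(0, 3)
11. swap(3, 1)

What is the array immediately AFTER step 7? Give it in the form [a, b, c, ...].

Answer: [C, A, B, E, D, F]

Derivation:
After 1 (swap(5, 0)): [F, A, D, B, C, E]
After 2 (swap(3, 5)): [F, A, D, E, C, B]
After 3 (rotate_left(2, 4, k=2)): [F, A, C, D, E, B]
After 4 (swap(0, 3)): [D, A, C, F, E, B]
After 5 (swap(5, 2)): [D, A, B, F, E, C]
After 6 (swap(5, 0)): [C, A, B, F, E, D]
After 7 (rotate_left(3, 5, k=1)): [C, A, B, E, D, F]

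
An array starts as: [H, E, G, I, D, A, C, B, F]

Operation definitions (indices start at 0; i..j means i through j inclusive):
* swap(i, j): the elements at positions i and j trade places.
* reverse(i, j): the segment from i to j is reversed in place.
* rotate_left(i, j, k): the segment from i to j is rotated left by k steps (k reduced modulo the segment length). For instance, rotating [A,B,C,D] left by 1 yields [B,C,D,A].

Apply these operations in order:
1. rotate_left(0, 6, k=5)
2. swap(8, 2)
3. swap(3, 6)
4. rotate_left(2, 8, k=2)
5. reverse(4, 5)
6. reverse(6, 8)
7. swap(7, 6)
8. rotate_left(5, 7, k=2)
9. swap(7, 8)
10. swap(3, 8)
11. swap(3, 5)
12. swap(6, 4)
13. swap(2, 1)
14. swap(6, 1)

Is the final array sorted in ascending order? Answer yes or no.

Answer: yes

Derivation:
After 1 (rotate_left(0, 6, k=5)): [A, C, H, E, G, I, D, B, F]
After 2 (swap(8, 2)): [A, C, F, E, G, I, D, B, H]
After 3 (swap(3, 6)): [A, C, F, D, G, I, E, B, H]
After 4 (rotate_left(2, 8, k=2)): [A, C, G, I, E, B, H, F, D]
After 5 (reverse(4, 5)): [A, C, G, I, B, E, H, F, D]
After 6 (reverse(6, 8)): [A, C, G, I, B, E, D, F, H]
After 7 (swap(7, 6)): [A, C, G, I, B, E, F, D, H]
After 8 (rotate_left(5, 7, k=2)): [A, C, G, I, B, D, E, F, H]
After 9 (swap(7, 8)): [A, C, G, I, B, D, E, H, F]
After 10 (swap(3, 8)): [A, C, G, F, B, D, E, H, I]
After 11 (swap(3, 5)): [A, C, G, D, B, F, E, H, I]
After 12 (swap(6, 4)): [A, C, G, D, E, F, B, H, I]
After 13 (swap(2, 1)): [A, G, C, D, E, F, B, H, I]
After 14 (swap(6, 1)): [A, B, C, D, E, F, G, H, I]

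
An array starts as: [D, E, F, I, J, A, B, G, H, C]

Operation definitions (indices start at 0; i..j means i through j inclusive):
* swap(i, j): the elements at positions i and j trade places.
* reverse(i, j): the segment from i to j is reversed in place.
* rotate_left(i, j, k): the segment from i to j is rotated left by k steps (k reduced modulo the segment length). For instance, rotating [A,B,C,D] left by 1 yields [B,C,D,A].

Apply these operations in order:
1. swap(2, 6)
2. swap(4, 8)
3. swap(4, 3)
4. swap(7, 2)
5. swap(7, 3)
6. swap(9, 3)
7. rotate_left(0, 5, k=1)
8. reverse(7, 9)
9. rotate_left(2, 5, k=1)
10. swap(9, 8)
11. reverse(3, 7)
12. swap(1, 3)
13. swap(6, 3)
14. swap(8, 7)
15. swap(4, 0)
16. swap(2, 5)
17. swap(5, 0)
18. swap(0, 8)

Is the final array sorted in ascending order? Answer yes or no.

After 1 (swap(2, 6)): [D, E, B, I, J, A, F, G, H, C]
After 2 (swap(4, 8)): [D, E, B, I, H, A, F, G, J, C]
After 3 (swap(4, 3)): [D, E, B, H, I, A, F, G, J, C]
After 4 (swap(7, 2)): [D, E, G, H, I, A, F, B, J, C]
After 5 (swap(7, 3)): [D, E, G, B, I, A, F, H, J, C]
After 6 (swap(9, 3)): [D, E, G, C, I, A, F, H, J, B]
After 7 (rotate_left(0, 5, k=1)): [E, G, C, I, A, D, F, H, J, B]
After 8 (reverse(7, 9)): [E, G, C, I, A, D, F, B, J, H]
After 9 (rotate_left(2, 5, k=1)): [E, G, I, A, D, C, F, B, J, H]
After 10 (swap(9, 8)): [E, G, I, A, D, C, F, B, H, J]
After 11 (reverse(3, 7)): [E, G, I, B, F, C, D, A, H, J]
After 12 (swap(1, 3)): [E, B, I, G, F, C, D, A, H, J]
After 13 (swap(6, 3)): [E, B, I, D, F, C, G, A, H, J]
After 14 (swap(8, 7)): [E, B, I, D, F, C, G, H, A, J]
After 15 (swap(4, 0)): [F, B, I, D, E, C, G, H, A, J]
After 16 (swap(2, 5)): [F, B, C, D, E, I, G, H, A, J]
After 17 (swap(5, 0)): [I, B, C, D, E, F, G, H, A, J]
After 18 (swap(0, 8)): [A, B, C, D, E, F, G, H, I, J]

Answer: yes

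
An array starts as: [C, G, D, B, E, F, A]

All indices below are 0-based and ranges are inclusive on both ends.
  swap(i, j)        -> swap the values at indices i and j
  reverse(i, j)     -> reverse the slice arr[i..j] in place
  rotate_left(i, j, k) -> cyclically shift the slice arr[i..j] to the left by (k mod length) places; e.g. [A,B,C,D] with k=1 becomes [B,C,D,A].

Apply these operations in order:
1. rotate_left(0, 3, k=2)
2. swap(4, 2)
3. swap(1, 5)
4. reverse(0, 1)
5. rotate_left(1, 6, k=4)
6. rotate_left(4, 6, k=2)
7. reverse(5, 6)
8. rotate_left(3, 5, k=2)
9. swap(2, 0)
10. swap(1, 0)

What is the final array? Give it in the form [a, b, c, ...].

Answer: [B, A, F, G, D, C, E]

Derivation:
After 1 (rotate_left(0, 3, k=2)): [D, B, C, G, E, F, A]
After 2 (swap(4, 2)): [D, B, E, G, C, F, A]
After 3 (swap(1, 5)): [D, F, E, G, C, B, A]
After 4 (reverse(0, 1)): [F, D, E, G, C, B, A]
After 5 (rotate_left(1, 6, k=4)): [F, B, A, D, E, G, C]
After 6 (rotate_left(4, 6, k=2)): [F, B, A, D, C, E, G]
After 7 (reverse(5, 6)): [F, B, A, D, C, G, E]
After 8 (rotate_left(3, 5, k=2)): [F, B, A, G, D, C, E]
After 9 (swap(2, 0)): [A, B, F, G, D, C, E]
After 10 (swap(1, 0)): [B, A, F, G, D, C, E]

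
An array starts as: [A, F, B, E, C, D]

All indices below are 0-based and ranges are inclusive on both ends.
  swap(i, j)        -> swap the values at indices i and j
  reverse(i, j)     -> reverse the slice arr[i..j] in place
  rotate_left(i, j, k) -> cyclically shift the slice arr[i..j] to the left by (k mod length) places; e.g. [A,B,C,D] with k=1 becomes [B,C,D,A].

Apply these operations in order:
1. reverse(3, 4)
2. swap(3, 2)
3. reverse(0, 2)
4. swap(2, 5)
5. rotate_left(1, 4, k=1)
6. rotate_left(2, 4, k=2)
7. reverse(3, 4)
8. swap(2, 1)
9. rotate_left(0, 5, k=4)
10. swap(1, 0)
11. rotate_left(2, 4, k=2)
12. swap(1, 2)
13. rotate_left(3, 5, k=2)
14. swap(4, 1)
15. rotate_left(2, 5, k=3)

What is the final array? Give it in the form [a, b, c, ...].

After 1 (reverse(3, 4)): [A, F, B, C, E, D]
After 2 (swap(3, 2)): [A, F, C, B, E, D]
After 3 (reverse(0, 2)): [C, F, A, B, E, D]
After 4 (swap(2, 5)): [C, F, D, B, E, A]
After 5 (rotate_left(1, 4, k=1)): [C, D, B, E, F, A]
After 6 (rotate_left(2, 4, k=2)): [C, D, F, B, E, A]
After 7 (reverse(3, 4)): [C, D, F, E, B, A]
After 8 (swap(2, 1)): [C, F, D, E, B, A]
After 9 (rotate_left(0, 5, k=4)): [B, A, C, F, D, E]
After 10 (swap(1, 0)): [A, B, C, F, D, E]
After 11 (rotate_left(2, 4, k=2)): [A, B, D, C, F, E]
After 12 (swap(1, 2)): [A, D, B, C, F, E]
After 13 (rotate_left(3, 5, k=2)): [A, D, B, E, C, F]
After 14 (swap(4, 1)): [A, C, B, E, D, F]
After 15 (rotate_left(2, 5, k=3)): [A, C, F, B, E, D]

Answer: [A, C, F, B, E, D]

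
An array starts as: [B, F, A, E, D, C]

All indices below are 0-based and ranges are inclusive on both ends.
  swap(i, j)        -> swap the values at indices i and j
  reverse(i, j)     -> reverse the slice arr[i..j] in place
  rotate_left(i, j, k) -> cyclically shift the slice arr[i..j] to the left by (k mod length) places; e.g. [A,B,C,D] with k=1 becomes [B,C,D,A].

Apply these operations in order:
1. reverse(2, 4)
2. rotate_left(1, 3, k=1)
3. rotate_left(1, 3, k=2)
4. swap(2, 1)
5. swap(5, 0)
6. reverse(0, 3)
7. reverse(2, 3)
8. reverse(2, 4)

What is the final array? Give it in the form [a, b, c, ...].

After 1 (reverse(2, 4)): [B, F, D, E, A, C]
After 2 (rotate_left(1, 3, k=1)): [B, D, E, F, A, C]
After 3 (rotate_left(1, 3, k=2)): [B, F, D, E, A, C]
After 4 (swap(2, 1)): [B, D, F, E, A, C]
After 5 (swap(5, 0)): [C, D, F, E, A, B]
After 6 (reverse(0, 3)): [E, F, D, C, A, B]
After 7 (reverse(2, 3)): [E, F, C, D, A, B]
After 8 (reverse(2, 4)): [E, F, A, D, C, B]

Answer: [E, F, A, D, C, B]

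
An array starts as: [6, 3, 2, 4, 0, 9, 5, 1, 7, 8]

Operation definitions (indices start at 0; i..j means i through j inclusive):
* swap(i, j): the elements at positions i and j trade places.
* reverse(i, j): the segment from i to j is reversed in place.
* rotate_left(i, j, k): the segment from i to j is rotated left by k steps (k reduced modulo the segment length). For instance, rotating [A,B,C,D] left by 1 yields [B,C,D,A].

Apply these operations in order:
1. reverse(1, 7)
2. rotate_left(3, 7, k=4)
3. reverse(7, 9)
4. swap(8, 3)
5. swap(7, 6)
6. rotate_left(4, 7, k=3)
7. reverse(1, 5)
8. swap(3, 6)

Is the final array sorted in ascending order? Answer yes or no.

Answer: no

Derivation:
After 1 (reverse(1, 7)): [6, 1, 5, 9, 0, 4, 2, 3, 7, 8]
After 2 (rotate_left(3, 7, k=4)): [6, 1, 5, 3, 9, 0, 4, 2, 7, 8]
After 3 (reverse(7, 9)): [6, 1, 5, 3, 9, 0, 4, 8, 7, 2]
After 4 (swap(8, 3)): [6, 1, 5, 7, 9, 0, 4, 8, 3, 2]
After 5 (swap(7, 6)): [6, 1, 5, 7, 9, 0, 8, 4, 3, 2]
After 6 (rotate_left(4, 7, k=3)): [6, 1, 5, 7, 4, 9, 0, 8, 3, 2]
After 7 (reverse(1, 5)): [6, 9, 4, 7, 5, 1, 0, 8, 3, 2]
After 8 (swap(3, 6)): [6, 9, 4, 0, 5, 1, 7, 8, 3, 2]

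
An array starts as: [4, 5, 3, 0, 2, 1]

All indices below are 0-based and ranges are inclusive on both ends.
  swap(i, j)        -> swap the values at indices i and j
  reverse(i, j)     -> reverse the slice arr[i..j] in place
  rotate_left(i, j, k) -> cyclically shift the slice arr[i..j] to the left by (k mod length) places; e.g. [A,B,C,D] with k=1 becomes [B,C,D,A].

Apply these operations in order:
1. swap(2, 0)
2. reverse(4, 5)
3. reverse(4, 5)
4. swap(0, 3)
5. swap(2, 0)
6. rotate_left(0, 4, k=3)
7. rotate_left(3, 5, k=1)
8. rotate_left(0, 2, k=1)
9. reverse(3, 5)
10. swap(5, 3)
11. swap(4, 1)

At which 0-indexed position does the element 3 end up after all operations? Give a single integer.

After 1 (swap(2, 0)): [3, 5, 4, 0, 2, 1]
After 2 (reverse(4, 5)): [3, 5, 4, 0, 1, 2]
After 3 (reverse(4, 5)): [3, 5, 4, 0, 2, 1]
After 4 (swap(0, 3)): [0, 5, 4, 3, 2, 1]
After 5 (swap(2, 0)): [4, 5, 0, 3, 2, 1]
After 6 (rotate_left(0, 4, k=3)): [3, 2, 4, 5, 0, 1]
After 7 (rotate_left(3, 5, k=1)): [3, 2, 4, 0, 1, 5]
After 8 (rotate_left(0, 2, k=1)): [2, 4, 3, 0, 1, 5]
After 9 (reverse(3, 5)): [2, 4, 3, 5, 1, 0]
After 10 (swap(5, 3)): [2, 4, 3, 0, 1, 5]
After 11 (swap(4, 1)): [2, 1, 3, 0, 4, 5]

Answer: 2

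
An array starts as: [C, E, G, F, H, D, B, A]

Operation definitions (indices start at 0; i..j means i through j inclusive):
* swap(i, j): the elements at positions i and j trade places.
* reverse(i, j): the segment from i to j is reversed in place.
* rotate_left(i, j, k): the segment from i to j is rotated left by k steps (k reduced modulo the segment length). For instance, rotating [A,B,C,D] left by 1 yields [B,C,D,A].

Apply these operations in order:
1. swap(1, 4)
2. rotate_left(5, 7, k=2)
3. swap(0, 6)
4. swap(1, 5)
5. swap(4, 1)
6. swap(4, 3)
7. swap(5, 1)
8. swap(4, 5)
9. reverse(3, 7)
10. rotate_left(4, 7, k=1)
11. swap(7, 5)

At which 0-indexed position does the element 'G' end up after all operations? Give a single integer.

After 1 (swap(1, 4)): [C, H, G, F, E, D, B, A]
After 2 (rotate_left(5, 7, k=2)): [C, H, G, F, E, A, D, B]
After 3 (swap(0, 6)): [D, H, G, F, E, A, C, B]
After 4 (swap(1, 5)): [D, A, G, F, E, H, C, B]
After 5 (swap(4, 1)): [D, E, G, F, A, H, C, B]
After 6 (swap(4, 3)): [D, E, G, A, F, H, C, B]
After 7 (swap(5, 1)): [D, H, G, A, F, E, C, B]
After 8 (swap(4, 5)): [D, H, G, A, E, F, C, B]
After 9 (reverse(3, 7)): [D, H, G, B, C, F, E, A]
After 10 (rotate_left(4, 7, k=1)): [D, H, G, B, F, E, A, C]
After 11 (swap(7, 5)): [D, H, G, B, F, C, A, E]

Answer: 2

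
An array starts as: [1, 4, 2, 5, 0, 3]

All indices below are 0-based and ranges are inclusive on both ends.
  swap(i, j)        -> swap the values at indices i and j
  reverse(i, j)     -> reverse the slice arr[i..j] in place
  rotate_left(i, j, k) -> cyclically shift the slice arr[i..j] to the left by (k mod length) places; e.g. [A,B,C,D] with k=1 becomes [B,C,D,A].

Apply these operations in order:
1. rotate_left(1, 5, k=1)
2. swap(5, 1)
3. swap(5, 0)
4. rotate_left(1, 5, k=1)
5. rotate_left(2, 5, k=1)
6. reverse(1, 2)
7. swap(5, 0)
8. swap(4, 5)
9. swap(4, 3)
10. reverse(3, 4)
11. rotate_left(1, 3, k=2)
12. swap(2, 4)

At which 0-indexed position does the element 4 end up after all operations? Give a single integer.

After 1 (rotate_left(1, 5, k=1)): [1, 2, 5, 0, 3, 4]
After 2 (swap(5, 1)): [1, 4, 5, 0, 3, 2]
After 3 (swap(5, 0)): [2, 4, 5, 0, 3, 1]
After 4 (rotate_left(1, 5, k=1)): [2, 5, 0, 3, 1, 4]
After 5 (rotate_left(2, 5, k=1)): [2, 5, 3, 1, 4, 0]
After 6 (reverse(1, 2)): [2, 3, 5, 1, 4, 0]
After 7 (swap(5, 0)): [0, 3, 5, 1, 4, 2]
After 8 (swap(4, 5)): [0, 3, 5, 1, 2, 4]
After 9 (swap(4, 3)): [0, 3, 5, 2, 1, 4]
After 10 (reverse(3, 4)): [0, 3, 5, 1, 2, 4]
After 11 (rotate_left(1, 3, k=2)): [0, 1, 3, 5, 2, 4]
After 12 (swap(2, 4)): [0, 1, 2, 5, 3, 4]

Answer: 5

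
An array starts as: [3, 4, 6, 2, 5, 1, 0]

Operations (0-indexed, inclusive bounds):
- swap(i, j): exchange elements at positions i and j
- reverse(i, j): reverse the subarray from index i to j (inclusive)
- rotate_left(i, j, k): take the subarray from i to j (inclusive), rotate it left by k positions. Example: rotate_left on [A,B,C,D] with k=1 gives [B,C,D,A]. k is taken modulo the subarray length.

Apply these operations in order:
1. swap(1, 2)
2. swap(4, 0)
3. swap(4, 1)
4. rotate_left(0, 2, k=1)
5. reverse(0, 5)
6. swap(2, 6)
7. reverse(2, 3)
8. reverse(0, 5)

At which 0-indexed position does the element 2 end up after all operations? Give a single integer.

Answer: 6

Derivation:
After 1 (swap(1, 2)): [3, 6, 4, 2, 5, 1, 0]
After 2 (swap(4, 0)): [5, 6, 4, 2, 3, 1, 0]
After 3 (swap(4, 1)): [5, 3, 4, 2, 6, 1, 0]
After 4 (rotate_left(0, 2, k=1)): [3, 4, 5, 2, 6, 1, 0]
After 5 (reverse(0, 5)): [1, 6, 2, 5, 4, 3, 0]
After 6 (swap(2, 6)): [1, 6, 0, 5, 4, 3, 2]
After 7 (reverse(2, 3)): [1, 6, 5, 0, 4, 3, 2]
After 8 (reverse(0, 5)): [3, 4, 0, 5, 6, 1, 2]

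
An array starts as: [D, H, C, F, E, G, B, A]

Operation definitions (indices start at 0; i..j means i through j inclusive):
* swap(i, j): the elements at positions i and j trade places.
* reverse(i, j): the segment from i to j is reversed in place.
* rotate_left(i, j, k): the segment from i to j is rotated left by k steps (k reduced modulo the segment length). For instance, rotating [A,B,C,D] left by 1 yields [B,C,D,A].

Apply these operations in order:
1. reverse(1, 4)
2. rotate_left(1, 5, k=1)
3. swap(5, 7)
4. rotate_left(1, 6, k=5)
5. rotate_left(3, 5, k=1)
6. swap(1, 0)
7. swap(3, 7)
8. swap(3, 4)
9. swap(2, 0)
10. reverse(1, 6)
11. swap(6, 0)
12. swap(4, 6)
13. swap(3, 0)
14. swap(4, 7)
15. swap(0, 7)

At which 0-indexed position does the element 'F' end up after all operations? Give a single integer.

Answer: 0

Derivation:
After 1 (reverse(1, 4)): [D, E, F, C, H, G, B, A]
After 2 (rotate_left(1, 5, k=1)): [D, F, C, H, G, E, B, A]
After 3 (swap(5, 7)): [D, F, C, H, G, A, B, E]
After 4 (rotate_left(1, 6, k=5)): [D, B, F, C, H, G, A, E]
After 5 (rotate_left(3, 5, k=1)): [D, B, F, H, G, C, A, E]
After 6 (swap(1, 0)): [B, D, F, H, G, C, A, E]
After 7 (swap(3, 7)): [B, D, F, E, G, C, A, H]
After 8 (swap(3, 4)): [B, D, F, G, E, C, A, H]
After 9 (swap(2, 0)): [F, D, B, G, E, C, A, H]
After 10 (reverse(1, 6)): [F, A, C, E, G, B, D, H]
After 11 (swap(6, 0)): [D, A, C, E, G, B, F, H]
After 12 (swap(4, 6)): [D, A, C, E, F, B, G, H]
After 13 (swap(3, 0)): [E, A, C, D, F, B, G, H]
After 14 (swap(4, 7)): [E, A, C, D, H, B, G, F]
After 15 (swap(0, 7)): [F, A, C, D, H, B, G, E]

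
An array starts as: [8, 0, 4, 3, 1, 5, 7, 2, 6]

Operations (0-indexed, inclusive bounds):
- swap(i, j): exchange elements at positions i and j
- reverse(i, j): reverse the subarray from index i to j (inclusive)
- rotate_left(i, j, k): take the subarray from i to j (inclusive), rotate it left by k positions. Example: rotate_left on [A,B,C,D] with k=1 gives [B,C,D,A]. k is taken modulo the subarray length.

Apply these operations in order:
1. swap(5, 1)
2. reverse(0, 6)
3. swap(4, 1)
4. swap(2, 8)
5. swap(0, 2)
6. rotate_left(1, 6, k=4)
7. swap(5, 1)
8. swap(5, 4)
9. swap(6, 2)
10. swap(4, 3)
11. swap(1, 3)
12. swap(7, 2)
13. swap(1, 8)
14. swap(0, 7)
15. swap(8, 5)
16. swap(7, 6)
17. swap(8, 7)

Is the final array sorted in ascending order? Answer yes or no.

Answer: yes

Derivation:
After 1 (swap(5, 1)): [8, 5, 4, 3, 1, 0, 7, 2, 6]
After 2 (reverse(0, 6)): [7, 0, 1, 3, 4, 5, 8, 2, 6]
After 3 (swap(4, 1)): [7, 4, 1, 3, 0, 5, 8, 2, 6]
After 4 (swap(2, 8)): [7, 4, 6, 3, 0, 5, 8, 2, 1]
After 5 (swap(0, 2)): [6, 4, 7, 3, 0, 5, 8, 2, 1]
After 6 (rotate_left(1, 6, k=4)): [6, 5, 8, 4, 7, 3, 0, 2, 1]
After 7 (swap(5, 1)): [6, 3, 8, 4, 7, 5, 0, 2, 1]
After 8 (swap(5, 4)): [6, 3, 8, 4, 5, 7, 0, 2, 1]
After 9 (swap(6, 2)): [6, 3, 0, 4, 5, 7, 8, 2, 1]
After 10 (swap(4, 3)): [6, 3, 0, 5, 4, 7, 8, 2, 1]
After 11 (swap(1, 3)): [6, 5, 0, 3, 4, 7, 8, 2, 1]
After 12 (swap(7, 2)): [6, 5, 2, 3, 4, 7, 8, 0, 1]
After 13 (swap(1, 8)): [6, 1, 2, 3, 4, 7, 8, 0, 5]
After 14 (swap(0, 7)): [0, 1, 2, 3, 4, 7, 8, 6, 5]
After 15 (swap(8, 5)): [0, 1, 2, 3, 4, 5, 8, 6, 7]
After 16 (swap(7, 6)): [0, 1, 2, 3, 4, 5, 6, 8, 7]
After 17 (swap(8, 7)): [0, 1, 2, 3, 4, 5, 6, 7, 8]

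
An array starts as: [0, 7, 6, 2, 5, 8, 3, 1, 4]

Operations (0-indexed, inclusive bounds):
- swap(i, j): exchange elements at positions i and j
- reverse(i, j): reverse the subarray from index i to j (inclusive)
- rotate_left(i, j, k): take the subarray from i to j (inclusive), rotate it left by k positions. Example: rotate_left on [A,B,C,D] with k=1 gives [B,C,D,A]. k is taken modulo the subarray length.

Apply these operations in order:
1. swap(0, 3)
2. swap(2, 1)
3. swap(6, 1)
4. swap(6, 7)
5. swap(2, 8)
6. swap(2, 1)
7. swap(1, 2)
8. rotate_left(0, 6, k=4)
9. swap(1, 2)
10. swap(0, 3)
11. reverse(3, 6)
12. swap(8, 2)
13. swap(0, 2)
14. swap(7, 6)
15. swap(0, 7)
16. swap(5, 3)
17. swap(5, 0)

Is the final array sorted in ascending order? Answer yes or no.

Answer: yes

Derivation:
After 1 (swap(0, 3)): [2, 7, 6, 0, 5, 8, 3, 1, 4]
After 2 (swap(2, 1)): [2, 6, 7, 0, 5, 8, 3, 1, 4]
After 3 (swap(6, 1)): [2, 3, 7, 0, 5, 8, 6, 1, 4]
After 4 (swap(6, 7)): [2, 3, 7, 0, 5, 8, 1, 6, 4]
After 5 (swap(2, 8)): [2, 3, 4, 0, 5, 8, 1, 6, 7]
After 6 (swap(2, 1)): [2, 4, 3, 0, 5, 8, 1, 6, 7]
After 7 (swap(1, 2)): [2, 3, 4, 0, 5, 8, 1, 6, 7]
After 8 (rotate_left(0, 6, k=4)): [5, 8, 1, 2, 3, 4, 0, 6, 7]
After 9 (swap(1, 2)): [5, 1, 8, 2, 3, 4, 0, 6, 7]
After 10 (swap(0, 3)): [2, 1, 8, 5, 3, 4, 0, 6, 7]
After 11 (reverse(3, 6)): [2, 1, 8, 0, 4, 3, 5, 6, 7]
After 12 (swap(8, 2)): [2, 1, 7, 0, 4, 3, 5, 6, 8]
After 13 (swap(0, 2)): [7, 1, 2, 0, 4, 3, 5, 6, 8]
After 14 (swap(7, 6)): [7, 1, 2, 0, 4, 3, 6, 5, 8]
After 15 (swap(0, 7)): [5, 1, 2, 0, 4, 3, 6, 7, 8]
After 16 (swap(5, 3)): [5, 1, 2, 3, 4, 0, 6, 7, 8]
After 17 (swap(5, 0)): [0, 1, 2, 3, 4, 5, 6, 7, 8]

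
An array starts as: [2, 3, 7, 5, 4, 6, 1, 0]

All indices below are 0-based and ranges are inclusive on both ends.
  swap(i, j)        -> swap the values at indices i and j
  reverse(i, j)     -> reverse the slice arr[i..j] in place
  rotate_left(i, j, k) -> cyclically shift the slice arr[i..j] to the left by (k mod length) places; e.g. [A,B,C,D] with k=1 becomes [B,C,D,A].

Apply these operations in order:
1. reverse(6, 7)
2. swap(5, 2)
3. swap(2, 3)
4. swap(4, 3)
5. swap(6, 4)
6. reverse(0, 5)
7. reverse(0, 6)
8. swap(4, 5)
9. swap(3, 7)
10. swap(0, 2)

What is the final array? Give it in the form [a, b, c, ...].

Answer: [3, 2, 6, 1, 0, 4, 7, 5]

Derivation:
After 1 (reverse(6, 7)): [2, 3, 7, 5, 4, 6, 0, 1]
After 2 (swap(5, 2)): [2, 3, 6, 5, 4, 7, 0, 1]
After 3 (swap(2, 3)): [2, 3, 5, 6, 4, 7, 0, 1]
After 4 (swap(4, 3)): [2, 3, 5, 4, 6, 7, 0, 1]
After 5 (swap(6, 4)): [2, 3, 5, 4, 0, 7, 6, 1]
After 6 (reverse(0, 5)): [7, 0, 4, 5, 3, 2, 6, 1]
After 7 (reverse(0, 6)): [6, 2, 3, 5, 4, 0, 7, 1]
After 8 (swap(4, 5)): [6, 2, 3, 5, 0, 4, 7, 1]
After 9 (swap(3, 7)): [6, 2, 3, 1, 0, 4, 7, 5]
After 10 (swap(0, 2)): [3, 2, 6, 1, 0, 4, 7, 5]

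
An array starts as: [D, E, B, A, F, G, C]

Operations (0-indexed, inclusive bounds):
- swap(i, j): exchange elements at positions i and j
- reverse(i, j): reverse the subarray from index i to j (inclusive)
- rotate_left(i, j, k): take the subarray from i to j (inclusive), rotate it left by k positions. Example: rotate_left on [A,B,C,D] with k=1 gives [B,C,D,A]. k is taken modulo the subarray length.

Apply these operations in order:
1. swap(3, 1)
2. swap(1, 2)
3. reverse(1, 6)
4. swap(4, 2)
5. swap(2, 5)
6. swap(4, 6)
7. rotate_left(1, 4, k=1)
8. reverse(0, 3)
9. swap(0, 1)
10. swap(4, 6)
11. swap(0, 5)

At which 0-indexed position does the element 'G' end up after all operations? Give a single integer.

Answer: 4

Derivation:
After 1 (swap(3, 1)): [D, A, B, E, F, G, C]
After 2 (swap(1, 2)): [D, B, A, E, F, G, C]
After 3 (reverse(1, 6)): [D, C, G, F, E, A, B]
After 4 (swap(4, 2)): [D, C, E, F, G, A, B]
After 5 (swap(2, 5)): [D, C, A, F, G, E, B]
After 6 (swap(4, 6)): [D, C, A, F, B, E, G]
After 7 (rotate_left(1, 4, k=1)): [D, A, F, B, C, E, G]
After 8 (reverse(0, 3)): [B, F, A, D, C, E, G]
After 9 (swap(0, 1)): [F, B, A, D, C, E, G]
After 10 (swap(4, 6)): [F, B, A, D, G, E, C]
After 11 (swap(0, 5)): [E, B, A, D, G, F, C]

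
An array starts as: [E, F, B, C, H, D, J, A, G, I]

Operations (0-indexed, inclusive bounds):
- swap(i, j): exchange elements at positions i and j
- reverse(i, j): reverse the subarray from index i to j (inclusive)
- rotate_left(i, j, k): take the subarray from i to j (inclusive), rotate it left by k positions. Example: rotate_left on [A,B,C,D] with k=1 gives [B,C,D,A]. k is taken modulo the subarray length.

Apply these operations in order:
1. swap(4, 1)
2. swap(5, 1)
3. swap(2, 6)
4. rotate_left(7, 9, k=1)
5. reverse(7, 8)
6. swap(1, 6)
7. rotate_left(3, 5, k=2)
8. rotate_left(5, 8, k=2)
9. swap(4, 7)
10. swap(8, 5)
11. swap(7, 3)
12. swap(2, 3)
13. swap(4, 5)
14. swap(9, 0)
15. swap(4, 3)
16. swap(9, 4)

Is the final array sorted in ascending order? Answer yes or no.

Answer: yes

Derivation:
After 1 (swap(4, 1)): [E, H, B, C, F, D, J, A, G, I]
After 2 (swap(5, 1)): [E, D, B, C, F, H, J, A, G, I]
After 3 (swap(2, 6)): [E, D, J, C, F, H, B, A, G, I]
After 4 (rotate_left(7, 9, k=1)): [E, D, J, C, F, H, B, G, I, A]
After 5 (reverse(7, 8)): [E, D, J, C, F, H, B, I, G, A]
After 6 (swap(1, 6)): [E, B, J, C, F, H, D, I, G, A]
After 7 (rotate_left(3, 5, k=2)): [E, B, J, H, C, F, D, I, G, A]
After 8 (rotate_left(5, 8, k=2)): [E, B, J, H, C, I, G, F, D, A]
After 9 (swap(4, 7)): [E, B, J, H, F, I, G, C, D, A]
After 10 (swap(8, 5)): [E, B, J, H, F, D, G, C, I, A]
After 11 (swap(7, 3)): [E, B, J, C, F, D, G, H, I, A]
After 12 (swap(2, 3)): [E, B, C, J, F, D, G, H, I, A]
After 13 (swap(4, 5)): [E, B, C, J, D, F, G, H, I, A]
After 14 (swap(9, 0)): [A, B, C, J, D, F, G, H, I, E]
After 15 (swap(4, 3)): [A, B, C, D, J, F, G, H, I, E]
After 16 (swap(9, 4)): [A, B, C, D, E, F, G, H, I, J]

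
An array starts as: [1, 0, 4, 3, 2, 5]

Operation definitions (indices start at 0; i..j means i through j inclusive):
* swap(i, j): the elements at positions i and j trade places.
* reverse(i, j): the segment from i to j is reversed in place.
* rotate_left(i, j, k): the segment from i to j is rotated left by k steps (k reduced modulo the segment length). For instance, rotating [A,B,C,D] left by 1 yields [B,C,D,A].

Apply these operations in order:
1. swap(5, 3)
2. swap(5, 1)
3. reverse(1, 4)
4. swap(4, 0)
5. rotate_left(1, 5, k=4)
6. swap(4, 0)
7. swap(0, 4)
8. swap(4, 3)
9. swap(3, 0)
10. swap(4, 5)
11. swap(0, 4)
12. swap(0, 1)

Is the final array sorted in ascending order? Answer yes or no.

After 1 (swap(5, 3)): [1, 0, 4, 5, 2, 3]
After 2 (swap(5, 1)): [1, 3, 4, 5, 2, 0]
After 3 (reverse(1, 4)): [1, 2, 5, 4, 3, 0]
After 4 (swap(4, 0)): [3, 2, 5, 4, 1, 0]
After 5 (rotate_left(1, 5, k=4)): [3, 0, 2, 5, 4, 1]
After 6 (swap(4, 0)): [4, 0, 2, 5, 3, 1]
After 7 (swap(0, 4)): [3, 0, 2, 5, 4, 1]
After 8 (swap(4, 3)): [3, 0, 2, 4, 5, 1]
After 9 (swap(3, 0)): [4, 0, 2, 3, 5, 1]
After 10 (swap(4, 5)): [4, 0, 2, 3, 1, 5]
After 11 (swap(0, 4)): [1, 0, 2, 3, 4, 5]
After 12 (swap(0, 1)): [0, 1, 2, 3, 4, 5]

Answer: yes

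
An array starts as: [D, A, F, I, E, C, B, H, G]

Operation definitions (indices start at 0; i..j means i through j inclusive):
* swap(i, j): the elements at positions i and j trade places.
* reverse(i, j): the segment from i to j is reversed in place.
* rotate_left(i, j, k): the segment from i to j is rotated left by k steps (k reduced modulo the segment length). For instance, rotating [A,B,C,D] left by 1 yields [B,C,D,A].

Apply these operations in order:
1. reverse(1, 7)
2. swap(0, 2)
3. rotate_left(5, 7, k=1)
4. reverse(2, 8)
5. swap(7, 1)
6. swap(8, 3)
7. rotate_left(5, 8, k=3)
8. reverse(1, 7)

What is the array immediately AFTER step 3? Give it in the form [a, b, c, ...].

After 1 (reverse(1, 7)): [D, H, B, C, E, I, F, A, G]
After 2 (swap(0, 2)): [B, H, D, C, E, I, F, A, G]
After 3 (rotate_left(5, 7, k=1)): [B, H, D, C, E, F, A, I, G]

Answer: [B, H, D, C, E, F, A, I, G]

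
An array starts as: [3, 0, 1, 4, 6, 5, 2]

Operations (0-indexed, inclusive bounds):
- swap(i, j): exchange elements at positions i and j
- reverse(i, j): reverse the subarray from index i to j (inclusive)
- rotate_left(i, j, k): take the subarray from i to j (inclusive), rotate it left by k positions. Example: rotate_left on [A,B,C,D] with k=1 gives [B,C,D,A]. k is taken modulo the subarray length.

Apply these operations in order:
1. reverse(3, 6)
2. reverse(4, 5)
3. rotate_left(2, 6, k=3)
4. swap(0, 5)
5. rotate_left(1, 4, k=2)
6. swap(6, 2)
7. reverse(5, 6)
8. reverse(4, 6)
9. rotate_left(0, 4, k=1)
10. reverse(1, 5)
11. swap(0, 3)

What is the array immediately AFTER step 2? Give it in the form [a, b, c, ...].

After 1 (reverse(3, 6)): [3, 0, 1, 2, 5, 6, 4]
After 2 (reverse(4, 5)): [3, 0, 1, 2, 6, 5, 4]

Answer: [3, 0, 1, 2, 6, 5, 4]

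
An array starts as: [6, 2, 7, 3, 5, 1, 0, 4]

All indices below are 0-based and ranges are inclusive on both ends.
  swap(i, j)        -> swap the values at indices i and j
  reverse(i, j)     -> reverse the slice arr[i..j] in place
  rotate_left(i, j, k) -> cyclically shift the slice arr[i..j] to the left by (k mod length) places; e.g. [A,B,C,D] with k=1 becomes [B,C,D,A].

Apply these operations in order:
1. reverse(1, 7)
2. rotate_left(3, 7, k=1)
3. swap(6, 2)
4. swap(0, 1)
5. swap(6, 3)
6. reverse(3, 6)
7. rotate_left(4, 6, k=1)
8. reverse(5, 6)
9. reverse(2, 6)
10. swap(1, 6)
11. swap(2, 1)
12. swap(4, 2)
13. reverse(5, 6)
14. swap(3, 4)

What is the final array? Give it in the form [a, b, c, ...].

After 1 (reverse(1, 7)): [6, 4, 0, 1, 5, 3, 7, 2]
After 2 (rotate_left(3, 7, k=1)): [6, 4, 0, 5, 3, 7, 2, 1]
After 3 (swap(6, 2)): [6, 4, 2, 5, 3, 7, 0, 1]
After 4 (swap(0, 1)): [4, 6, 2, 5, 3, 7, 0, 1]
After 5 (swap(6, 3)): [4, 6, 2, 0, 3, 7, 5, 1]
After 6 (reverse(3, 6)): [4, 6, 2, 5, 7, 3, 0, 1]
After 7 (rotate_left(4, 6, k=1)): [4, 6, 2, 5, 3, 0, 7, 1]
After 8 (reverse(5, 6)): [4, 6, 2, 5, 3, 7, 0, 1]
After 9 (reverse(2, 6)): [4, 6, 0, 7, 3, 5, 2, 1]
After 10 (swap(1, 6)): [4, 2, 0, 7, 3, 5, 6, 1]
After 11 (swap(2, 1)): [4, 0, 2, 7, 3, 5, 6, 1]
After 12 (swap(4, 2)): [4, 0, 3, 7, 2, 5, 6, 1]
After 13 (reverse(5, 6)): [4, 0, 3, 7, 2, 6, 5, 1]
After 14 (swap(3, 4)): [4, 0, 3, 2, 7, 6, 5, 1]

Answer: [4, 0, 3, 2, 7, 6, 5, 1]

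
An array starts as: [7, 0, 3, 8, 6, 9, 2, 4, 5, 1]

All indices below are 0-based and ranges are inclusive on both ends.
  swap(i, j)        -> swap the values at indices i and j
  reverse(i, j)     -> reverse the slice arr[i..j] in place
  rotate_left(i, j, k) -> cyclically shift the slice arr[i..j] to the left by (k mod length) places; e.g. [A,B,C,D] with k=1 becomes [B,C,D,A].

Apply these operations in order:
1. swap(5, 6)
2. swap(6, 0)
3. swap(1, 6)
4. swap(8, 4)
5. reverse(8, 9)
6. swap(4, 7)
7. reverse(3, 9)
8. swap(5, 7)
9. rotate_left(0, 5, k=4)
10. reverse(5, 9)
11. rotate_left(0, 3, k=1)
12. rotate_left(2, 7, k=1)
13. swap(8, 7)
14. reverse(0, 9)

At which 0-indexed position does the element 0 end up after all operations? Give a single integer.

Answer: 2

Derivation:
After 1 (swap(5, 6)): [7, 0, 3, 8, 6, 2, 9, 4, 5, 1]
After 2 (swap(6, 0)): [9, 0, 3, 8, 6, 2, 7, 4, 5, 1]
After 3 (swap(1, 6)): [9, 7, 3, 8, 6, 2, 0, 4, 5, 1]
After 4 (swap(8, 4)): [9, 7, 3, 8, 5, 2, 0, 4, 6, 1]
After 5 (reverse(8, 9)): [9, 7, 3, 8, 5, 2, 0, 4, 1, 6]
After 6 (swap(4, 7)): [9, 7, 3, 8, 4, 2, 0, 5, 1, 6]
After 7 (reverse(3, 9)): [9, 7, 3, 6, 1, 5, 0, 2, 4, 8]
After 8 (swap(5, 7)): [9, 7, 3, 6, 1, 2, 0, 5, 4, 8]
After 9 (rotate_left(0, 5, k=4)): [1, 2, 9, 7, 3, 6, 0, 5, 4, 8]
After 10 (reverse(5, 9)): [1, 2, 9, 7, 3, 8, 4, 5, 0, 6]
After 11 (rotate_left(0, 3, k=1)): [2, 9, 7, 1, 3, 8, 4, 5, 0, 6]
After 12 (rotate_left(2, 7, k=1)): [2, 9, 1, 3, 8, 4, 5, 7, 0, 6]
After 13 (swap(8, 7)): [2, 9, 1, 3, 8, 4, 5, 0, 7, 6]
After 14 (reverse(0, 9)): [6, 7, 0, 5, 4, 8, 3, 1, 9, 2]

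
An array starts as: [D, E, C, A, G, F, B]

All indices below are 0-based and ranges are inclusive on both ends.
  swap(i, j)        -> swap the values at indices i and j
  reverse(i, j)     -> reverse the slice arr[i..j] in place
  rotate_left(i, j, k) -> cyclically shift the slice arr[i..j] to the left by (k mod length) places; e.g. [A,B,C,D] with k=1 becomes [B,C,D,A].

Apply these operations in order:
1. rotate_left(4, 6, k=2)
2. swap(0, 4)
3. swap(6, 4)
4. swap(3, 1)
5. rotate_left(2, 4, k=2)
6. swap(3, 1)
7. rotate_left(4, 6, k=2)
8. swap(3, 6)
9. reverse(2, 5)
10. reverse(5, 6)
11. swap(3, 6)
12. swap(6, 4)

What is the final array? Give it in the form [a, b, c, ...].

Answer: [B, C, E, F, D, A, G]

Derivation:
After 1 (rotate_left(4, 6, k=2)): [D, E, C, A, B, G, F]
After 2 (swap(0, 4)): [B, E, C, A, D, G, F]
After 3 (swap(6, 4)): [B, E, C, A, F, G, D]
After 4 (swap(3, 1)): [B, A, C, E, F, G, D]
After 5 (rotate_left(2, 4, k=2)): [B, A, F, C, E, G, D]
After 6 (swap(3, 1)): [B, C, F, A, E, G, D]
After 7 (rotate_left(4, 6, k=2)): [B, C, F, A, D, E, G]
After 8 (swap(3, 6)): [B, C, F, G, D, E, A]
After 9 (reverse(2, 5)): [B, C, E, D, G, F, A]
After 10 (reverse(5, 6)): [B, C, E, D, G, A, F]
After 11 (swap(3, 6)): [B, C, E, F, G, A, D]
After 12 (swap(6, 4)): [B, C, E, F, D, A, G]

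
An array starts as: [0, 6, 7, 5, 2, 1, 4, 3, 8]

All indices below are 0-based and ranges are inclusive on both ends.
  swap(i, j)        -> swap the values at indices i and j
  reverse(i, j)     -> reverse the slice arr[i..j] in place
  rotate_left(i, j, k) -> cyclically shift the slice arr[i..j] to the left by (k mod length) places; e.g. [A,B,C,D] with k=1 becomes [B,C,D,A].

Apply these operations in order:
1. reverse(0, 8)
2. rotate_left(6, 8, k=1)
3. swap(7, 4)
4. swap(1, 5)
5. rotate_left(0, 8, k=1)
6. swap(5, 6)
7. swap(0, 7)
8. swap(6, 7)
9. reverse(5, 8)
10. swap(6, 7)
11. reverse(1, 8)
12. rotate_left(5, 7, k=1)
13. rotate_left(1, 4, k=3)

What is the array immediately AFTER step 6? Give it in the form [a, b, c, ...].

Answer: [5, 4, 1, 0, 3, 2, 6, 7, 8]

Derivation:
After 1 (reverse(0, 8)): [8, 3, 4, 1, 2, 5, 7, 6, 0]
After 2 (rotate_left(6, 8, k=1)): [8, 3, 4, 1, 2, 5, 6, 0, 7]
After 3 (swap(7, 4)): [8, 3, 4, 1, 0, 5, 6, 2, 7]
After 4 (swap(1, 5)): [8, 5, 4, 1, 0, 3, 6, 2, 7]
After 5 (rotate_left(0, 8, k=1)): [5, 4, 1, 0, 3, 6, 2, 7, 8]
After 6 (swap(5, 6)): [5, 4, 1, 0, 3, 2, 6, 7, 8]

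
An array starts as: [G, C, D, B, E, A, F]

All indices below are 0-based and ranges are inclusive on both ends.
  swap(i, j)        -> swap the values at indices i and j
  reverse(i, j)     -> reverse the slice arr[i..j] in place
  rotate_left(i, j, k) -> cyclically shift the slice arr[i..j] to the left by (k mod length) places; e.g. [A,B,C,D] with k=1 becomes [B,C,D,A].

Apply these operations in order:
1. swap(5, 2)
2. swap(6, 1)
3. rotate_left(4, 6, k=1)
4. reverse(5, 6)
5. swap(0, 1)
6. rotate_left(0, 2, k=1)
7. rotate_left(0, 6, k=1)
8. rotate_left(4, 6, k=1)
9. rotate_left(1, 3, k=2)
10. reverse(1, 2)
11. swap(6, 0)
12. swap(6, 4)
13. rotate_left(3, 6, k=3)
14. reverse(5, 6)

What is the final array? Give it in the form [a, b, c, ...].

Answer: [E, F, D, C, B, G, A]

Derivation:
After 1 (swap(5, 2)): [G, C, A, B, E, D, F]
After 2 (swap(6, 1)): [G, F, A, B, E, D, C]
After 3 (rotate_left(4, 6, k=1)): [G, F, A, B, D, C, E]
After 4 (reverse(5, 6)): [G, F, A, B, D, E, C]
After 5 (swap(0, 1)): [F, G, A, B, D, E, C]
After 6 (rotate_left(0, 2, k=1)): [G, A, F, B, D, E, C]
After 7 (rotate_left(0, 6, k=1)): [A, F, B, D, E, C, G]
After 8 (rotate_left(4, 6, k=1)): [A, F, B, D, C, G, E]
After 9 (rotate_left(1, 3, k=2)): [A, D, F, B, C, G, E]
After 10 (reverse(1, 2)): [A, F, D, B, C, G, E]
After 11 (swap(6, 0)): [E, F, D, B, C, G, A]
After 12 (swap(6, 4)): [E, F, D, B, A, G, C]
After 13 (rotate_left(3, 6, k=3)): [E, F, D, C, B, A, G]
After 14 (reverse(5, 6)): [E, F, D, C, B, G, A]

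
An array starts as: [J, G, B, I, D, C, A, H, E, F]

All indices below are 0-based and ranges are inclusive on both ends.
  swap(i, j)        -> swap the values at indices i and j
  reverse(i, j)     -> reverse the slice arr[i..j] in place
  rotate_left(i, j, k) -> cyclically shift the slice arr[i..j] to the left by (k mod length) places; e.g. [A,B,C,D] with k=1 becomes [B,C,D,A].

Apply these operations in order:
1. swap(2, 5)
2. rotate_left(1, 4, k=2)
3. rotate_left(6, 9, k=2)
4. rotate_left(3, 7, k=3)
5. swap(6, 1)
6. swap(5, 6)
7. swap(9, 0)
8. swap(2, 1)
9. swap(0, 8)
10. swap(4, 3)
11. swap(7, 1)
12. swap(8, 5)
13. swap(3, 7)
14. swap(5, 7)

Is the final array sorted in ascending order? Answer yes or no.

After 1 (swap(2, 5)): [J, G, C, I, D, B, A, H, E, F]
After 2 (rotate_left(1, 4, k=2)): [J, I, D, G, C, B, A, H, E, F]
After 3 (rotate_left(6, 9, k=2)): [J, I, D, G, C, B, E, F, A, H]
After 4 (rotate_left(3, 7, k=3)): [J, I, D, E, F, G, C, B, A, H]
After 5 (swap(6, 1)): [J, C, D, E, F, G, I, B, A, H]
After 6 (swap(5, 6)): [J, C, D, E, F, I, G, B, A, H]
After 7 (swap(9, 0)): [H, C, D, E, F, I, G, B, A, J]
After 8 (swap(2, 1)): [H, D, C, E, F, I, G, B, A, J]
After 9 (swap(0, 8)): [A, D, C, E, F, I, G, B, H, J]
After 10 (swap(4, 3)): [A, D, C, F, E, I, G, B, H, J]
After 11 (swap(7, 1)): [A, B, C, F, E, I, G, D, H, J]
After 12 (swap(8, 5)): [A, B, C, F, E, H, G, D, I, J]
After 13 (swap(3, 7)): [A, B, C, D, E, H, G, F, I, J]
After 14 (swap(5, 7)): [A, B, C, D, E, F, G, H, I, J]

Answer: yes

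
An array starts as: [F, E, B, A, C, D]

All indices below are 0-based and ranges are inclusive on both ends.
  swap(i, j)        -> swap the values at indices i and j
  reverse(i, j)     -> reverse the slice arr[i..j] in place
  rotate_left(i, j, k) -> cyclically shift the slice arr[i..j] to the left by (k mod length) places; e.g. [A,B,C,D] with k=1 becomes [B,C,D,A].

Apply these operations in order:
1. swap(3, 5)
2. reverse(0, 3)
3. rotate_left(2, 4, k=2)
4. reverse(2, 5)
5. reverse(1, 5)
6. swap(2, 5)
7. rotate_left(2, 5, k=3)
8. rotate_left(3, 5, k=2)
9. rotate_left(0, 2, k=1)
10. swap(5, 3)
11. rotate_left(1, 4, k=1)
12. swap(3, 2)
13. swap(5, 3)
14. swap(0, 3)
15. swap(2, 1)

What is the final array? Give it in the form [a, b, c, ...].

Answer: [A, B, D, C, E, F]

Derivation:
After 1 (swap(3, 5)): [F, E, B, D, C, A]
After 2 (reverse(0, 3)): [D, B, E, F, C, A]
After 3 (rotate_left(2, 4, k=2)): [D, B, C, E, F, A]
After 4 (reverse(2, 5)): [D, B, A, F, E, C]
After 5 (reverse(1, 5)): [D, C, E, F, A, B]
After 6 (swap(2, 5)): [D, C, B, F, A, E]
After 7 (rotate_left(2, 5, k=3)): [D, C, E, B, F, A]
After 8 (rotate_left(3, 5, k=2)): [D, C, E, A, B, F]
After 9 (rotate_left(0, 2, k=1)): [C, E, D, A, B, F]
After 10 (swap(5, 3)): [C, E, D, F, B, A]
After 11 (rotate_left(1, 4, k=1)): [C, D, F, B, E, A]
After 12 (swap(3, 2)): [C, D, B, F, E, A]
After 13 (swap(5, 3)): [C, D, B, A, E, F]
After 14 (swap(0, 3)): [A, D, B, C, E, F]
After 15 (swap(2, 1)): [A, B, D, C, E, F]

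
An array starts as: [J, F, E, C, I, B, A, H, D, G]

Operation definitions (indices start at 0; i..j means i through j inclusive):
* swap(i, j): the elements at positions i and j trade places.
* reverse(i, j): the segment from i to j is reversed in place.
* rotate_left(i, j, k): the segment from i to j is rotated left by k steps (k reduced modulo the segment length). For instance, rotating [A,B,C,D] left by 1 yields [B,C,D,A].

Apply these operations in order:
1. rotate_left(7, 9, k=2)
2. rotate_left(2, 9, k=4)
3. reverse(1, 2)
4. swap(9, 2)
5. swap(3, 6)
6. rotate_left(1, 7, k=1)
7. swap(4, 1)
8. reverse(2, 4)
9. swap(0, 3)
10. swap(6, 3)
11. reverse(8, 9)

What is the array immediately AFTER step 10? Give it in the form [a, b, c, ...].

After 1 (rotate_left(7, 9, k=2)): [J, F, E, C, I, B, A, G, H, D]
After 2 (rotate_left(2, 9, k=4)): [J, F, A, G, H, D, E, C, I, B]
After 3 (reverse(1, 2)): [J, A, F, G, H, D, E, C, I, B]
After 4 (swap(9, 2)): [J, A, B, G, H, D, E, C, I, F]
After 5 (swap(3, 6)): [J, A, B, E, H, D, G, C, I, F]
After 6 (rotate_left(1, 7, k=1)): [J, B, E, H, D, G, C, A, I, F]
After 7 (swap(4, 1)): [J, D, E, H, B, G, C, A, I, F]
After 8 (reverse(2, 4)): [J, D, B, H, E, G, C, A, I, F]
After 9 (swap(0, 3)): [H, D, B, J, E, G, C, A, I, F]
After 10 (swap(6, 3)): [H, D, B, C, E, G, J, A, I, F]

Answer: [H, D, B, C, E, G, J, A, I, F]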